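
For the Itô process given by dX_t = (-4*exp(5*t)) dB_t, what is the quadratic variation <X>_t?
<X>_t = 8*exp(10*t)/5 - 8/5

For an Itô process dX_t = a(t) dt + b(t) dB_t, the quadratic variation is <X>_t = int_0^t b(s)^2 ds (the drift term does not contribute). Here b(s) = -4*exp(5*s), so
  b(s)^2 = 16*exp(10*s).
Integrating from 0 to t:
  <X>_t = int_0^t (16*exp(10*s)) ds = 8*exp(10*t)/5 - 8/5.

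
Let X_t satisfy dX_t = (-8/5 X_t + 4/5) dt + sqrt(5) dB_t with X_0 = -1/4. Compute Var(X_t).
Var(X_t) = 25/16 - 25*exp(-16*t/5)/16

The variance V(t) = Var(X_t) satisfies V'(t) = 2 a V(t) + c^2 with V(0) = 0 (drift coefficient is linear in X, diffusion is constant). With a = -8/5, c = sqrt(5), the solution is
  V(t) = (c^2 / (2 a)) * (exp(2 a t) - 1)
       = (sqrt(5)^2 / (2*(-8/5))) * (exp((-16/5) t) - 1)
       = 25/16 - 25*exp(-16*t/5)/16.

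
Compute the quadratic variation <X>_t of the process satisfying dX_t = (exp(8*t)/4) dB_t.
<X>_t = exp(16*t)/256 - 1/256

For an Itô process dX_t = a(t) dt + b(t) dB_t, the quadratic variation is <X>_t = int_0^t b(s)^2 ds (the drift term does not contribute). Here b(s) = exp(8*s)/4, so
  b(s)^2 = exp(16*s)/16.
Integrating from 0 to t:
  <X>_t = int_0^t (exp(16*s)/16) ds = exp(16*t)/256 - 1/256.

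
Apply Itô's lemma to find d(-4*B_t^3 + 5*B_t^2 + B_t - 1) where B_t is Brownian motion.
d(-4*B_t^3 + 5*B_t^2 + B_t - 1) = (5 - 12*B_t) dt + (-12*B_t^2 + 10*B_t + 1) dB_t

Itô's formula for f(B_t) gives d f(B_t) = f'(B_t) dB_t + (1/2) f''(B_t) dt. Compute derivatives of f(x) = -4*x^3 + 5*x^2 + x - 1:
  f'(x)  = -12*x^2 + 10*x + 1
  f''(x) = 10 - 24*x
Substitute x = B_t and multiply the f'' term by 1/2:
  drift     = (1/2) * (10 - 24*x) evaluated at B_t = 5 - 12*B_t
  diffusion = (-12*x^2 + 10*x + 1) evaluated at B_t = -12*B_t^2 + 10*B_t + 1
Therefore d(-4*B_t^3 + 5*B_t^2 + B_t - 1) = (5 - 12*B_t) dt + (-12*B_t^2 + 10*B_t + 1) dB_t.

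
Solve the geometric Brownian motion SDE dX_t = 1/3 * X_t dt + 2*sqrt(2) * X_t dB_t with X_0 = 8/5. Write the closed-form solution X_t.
X_t = 8/5 * exp((-11/3) * t + (2*sqrt(2)) * B_t)

For GBM dX = mu X dt + sigma X dB with X_0 = x_0, apply Itô to Y = log X: dY = (mu - sigma^2/2) dt + sigma dB, so Y_t = log(x_0) + (mu - sigma^2/2) t + sigma B_t and hence X_t = x_0 * exp((mu - sigma^2/2) t + sigma B_t).
With mu = 1/3, sigma = 2*sqrt(2), x_0 = 8/5, this gives:
  X_t = 8/5 * exp((-11/3) * t + (2*sqrt(2)) * B_t).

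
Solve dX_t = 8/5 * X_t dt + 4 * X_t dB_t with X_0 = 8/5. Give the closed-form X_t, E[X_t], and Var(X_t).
X_t = 8/5 * exp((-32/5) t + (4) B_t); E[X_t] = 8*exp(8*t/5)/5; Var(X_t) = 64*(exp(16*t) - 1)*exp(16*t/5)/25

For GBM dX = mu X dt + sigma X dB with X_0 = x_0, apply Itô to Y = log X: dY = (mu - sigma^2/2) dt + sigma dB, so Y_t = log(x_0) + (mu - sigma^2/2) t + sigma B_t and hence X_t = x_0 * exp((mu - sigma^2/2) t + sigma B_t).
With mu = 8/5, sigma = 4, x_0 = 8/5, this gives:
  X_t = 8/5 * exp((-32/5) * t + (4) * B_t).
Since sigma*B_t ~ Normal(0, sigma^2 t), E[exp(sigma*B_t)] = exp(sigma^2 t / 2); so E[X_t] = x_0 * exp((mu - sigma^2/2) t) * exp(sigma^2 t / 2) = x_0 * exp(mu t) = 8*exp(8*t/5)/5.
Var(X_t) = E[X_t^2] - (E[X_t])^2 = x_0^2 * exp(2 mu t) * (exp(sigma^2 t) - 1) = 64*(exp(16*t) - 1)*exp(16*t/5)/25.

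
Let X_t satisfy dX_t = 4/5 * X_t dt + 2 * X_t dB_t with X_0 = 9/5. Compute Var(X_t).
Var(X_t) = 81*(exp(4*t) - 1)*exp(8*t/5)/25

For GBM dX = mu X dt + sigma X dB with X_0 = x_0, apply Itô to Y = log X: dY = (mu - sigma^2/2) dt + sigma dB, so Y_t = log(x_0) + (mu - sigma^2/2) t + sigma B_t and hence X_t = x_0 * exp((mu - sigma^2/2) t + sigma B_t).
With mu = 4/5, sigma = 2, x_0 = 9/5, this gives:
  X_t = 9/5 * exp((-6/5) * t + (2) * B_t).
Since sigma*B_t ~ Normal(0, sigma^2 t), E[exp(sigma*B_t)] = exp(sigma^2 t / 2); so E[X_t] = x_0 * exp((mu - sigma^2/2) t) * exp(sigma^2 t / 2) = x_0 * exp(mu t) = 9*exp(4*t/5)/5.
Var(X_t) = E[X_t^2] - (E[X_t])^2 = x_0^2 * exp(2 mu t) * (exp(sigma^2 t) - 1) = 81*(exp(4*t) - 1)*exp(8*t/5)/25.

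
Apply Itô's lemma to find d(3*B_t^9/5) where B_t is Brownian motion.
d(3*B_t^9/5) = (108*B_t^7/5) dt + (27*B_t^8/5) dB_t

Itô's formula for f(B_t) gives d f(B_t) = f'(B_t) dB_t + (1/2) f''(B_t) dt. Compute derivatives of f(x) = 3*x^9/5:
  f'(x)  = 27*x^8/5
  f''(x) = 216*x^7/5
Substitute x = B_t and multiply the f'' term by 1/2:
  drift     = (1/2) * (216*x^7/5) evaluated at B_t = 108*B_t^7/5
  diffusion = (27*x^8/5) evaluated at B_t = 27*B_t^8/5
Therefore d(3*B_t^9/5) = (108*B_t^7/5) dt + (27*B_t^8/5) dB_t.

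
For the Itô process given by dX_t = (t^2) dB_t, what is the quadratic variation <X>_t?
<X>_t = t^5/5

For an Itô process dX_t = a(t) dt + b(t) dB_t, the quadratic variation is <X>_t = int_0^t b(s)^2 ds (the drift term does not contribute). Here b(s) = s^2, so
  b(s)^2 = s^4.
Integrating from 0 to t:
  <X>_t = int_0^t (s^4) ds = t^5/5.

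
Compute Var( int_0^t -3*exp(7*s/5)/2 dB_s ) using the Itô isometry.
Var = 45*exp(14*t/5)/56 - 45/56

The Itô integral of a deterministic integrand f(s) has mean 0 because each increment f(s) * (B_{s+ds} - B_s) has mean 0. By the Itô isometry:
  Var( int_0^t f(s) dB_s ) = E[ (int_0^t f(s) dB_s)^2 ] = int_0^t f(s)^2 ds.
Here f(s) = -3*exp(7*s/5)/2, so f(s)^2 = 9*exp(14*s/5)/4. Integrate:
  int_0^t (9*exp(14*s/5)/4) ds = 45*exp(14*t/5)/56 - 45/56.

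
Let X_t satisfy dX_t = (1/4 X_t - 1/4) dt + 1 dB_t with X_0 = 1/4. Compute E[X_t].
E[X_t] = 1 - 3*exp(t/4)/4

Taking expectations and using E[dB_t] = 0, the mean m(t) = E[X_t] satisfies the ODE m'(t) = a m(t) + b with m(0) = x_0. With a = 1/4, b = -1/4, x_0 = 1/4, the solution is
  m(t) = x_0 * exp(a t) + (b/a) * (exp(a t) - 1)
       = (1/4) * exp((1/4) t) + ((-1/4)/(1/4)) * (exp((1/4) t) - 1)
       = 1 - 3*exp(t/4)/4.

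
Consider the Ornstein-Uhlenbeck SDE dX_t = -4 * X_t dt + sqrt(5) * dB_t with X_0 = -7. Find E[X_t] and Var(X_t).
E[X_t] = -7*exp(-4*t); Var(X_t) = 5/8 - 5*exp(-8*t)/8

The OU SDE dX = -theta X dt + sigma dB admits the integrating factor exp(theta t): d(exp(theta t) X_t) = sigma exp(theta t) dB_t. Integrating from 0 to t:
  X_t = x_0 * exp(-theta t) + sigma * int_0^t exp(-theta (t-s)) dB_s.
The Itô integral has mean 0 and (by the Itô isometry) variance sigma^2 * int_0^t exp(-2 theta (t - s)) ds = sigma^2 * (1 - exp(-2 theta t)) / (2 theta).
With theta = 4, sigma = sqrt(5), x_0 = -7:
  E[X_t] = -7 * exp(-4 t) = -7*exp(-4*t)
  Var(X_t) = (sqrt(5))^2 * (1 - exp(-2*4 t)) / (2 * 4) = 5/8 - 5*exp(-8*t)/8.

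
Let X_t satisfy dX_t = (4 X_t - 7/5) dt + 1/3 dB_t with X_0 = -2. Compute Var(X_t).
Var(X_t) = exp(8*t)/72 - 1/72

The variance V(t) = Var(X_t) satisfies V'(t) = 2 a V(t) + c^2 with V(0) = 0 (drift coefficient is linear in X, diffusion is constant). With a = 4, c = 1/3, the solution is
  V(t) = (c^2 / (2 a)) * (exp(2 a t) - 1)
       = ((1/3)^2 / (2*4)) * (exp(8 t) - 1)
       = exp(8*t)/72 - 1/72.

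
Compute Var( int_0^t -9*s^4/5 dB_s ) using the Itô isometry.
Var = 9*t^9/25

The Itô integral of a deterministic integrand f(s) has mean 0 because each increment f(s) * (B_{s+ds} - B_s) has mean 0. By the Itô isometry:
  Var( int_0^t f(s) dB_s ) = E[ (int_0^t f(s) dB_s)^2 ] = int_0^t f(s)^2 ds.
Here f(s) = -9*s^4/5, so f(s)^2 = 81*s^8/25. Integrate:
  int_0^t (81*s^8/25) ds = 9*t^9/25.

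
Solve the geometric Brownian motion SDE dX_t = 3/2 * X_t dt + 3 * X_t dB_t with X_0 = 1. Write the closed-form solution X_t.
X_t = 1 * exp((-3) * t + (3) * B_t)

For GBM dX = mu X dt + sigma X dB with X_0 = x_0, apply Itô to Y = log X: dY = (mu - sigma^2/2) dt + sigma dB, so Y_t = log(x_0) + (mu - sigma^2/2) t + sigma B_t and hence X_t = x_0 * exp((mu - sigma^2/2) t + sigma B_t).
With mu = 3/2, sigma = 3, x_0 = 1, this gives:
  X_t = 1 * exp((-3) * t + (3) * B_t).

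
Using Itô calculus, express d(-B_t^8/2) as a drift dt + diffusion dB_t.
d(-B_t^8/2) = (-14*B_t^6) dt + (-4*B_t^7) dB_t

Itô's formula for f(B_t) gives d f(B_t) = f'(B_t) dB_t + (1/2) f''(B_t) dt. Compute derivatives of f(x) = -x^8/2:
  f'(x)  = -4*x^7
  f''(x) = -28*x^6
Substitute x = B_t and multiply the f'' term by 1/2:
  drift     = (1/2) * (-28*x^6) evaluated at B_t = -14*B_t^6
  diffusion = (-4*x^7) evaluated at B_t = -4*B_t^7
Therefore d(-B_t^8/2) = (-14*B_t^6) dt + (-4*B_t^7) dB_t.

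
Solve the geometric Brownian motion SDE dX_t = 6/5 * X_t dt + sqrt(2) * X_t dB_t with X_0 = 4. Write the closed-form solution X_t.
X_t = 4 * exp((1/5) * t + (sqrt(2)) * B_t)

For GBM dX = mu X dt + sigma X dB with X_0 = x_0, apply Itô to Y = log X: dY = (mu - sigma^2/2) dt + sigma dB, so Y_t = log(x_0) + (mu - sigma^2/2) t + sigma B_t and hence X_t = x_0 * exp((mu - sigma^2/2) t + sigma B_t).
With mu = 6/5, sigma = sqrt(2), x_0 = 4, this gives:
  X_t = 4 * exp((1/5) * t + (sqrt(2)) * B_t).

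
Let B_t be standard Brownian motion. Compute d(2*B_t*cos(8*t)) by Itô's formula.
d(2*B_t*cos(8*t)) = (-16*B_t*sin(8*t)) dt + (2*cos(8*t)) dB_t

Itô's formula for f(t, x): d f(t, B_t) = (f_t + (1/2) f_xx) dt + f_x dB_t. Compute partials of f(t, x) = 2*x*cos(8*t):
  f_t(t,x)  = -16*x*sin(8*t)
  f_x(t,x)  = 2*cos(8*t)
  f_xx(t,x) = 0
Assemble drift = f_t + (1/2) f_xx = -16*x*sin(8*t) and diffusion = f_x = 2*cos(8*t). Substituting x = B_t:
  d(2*B_t*cos(8*t)) = (-16*B_t*sin(8*t)) dt + (2*cos(8*t)) dB_t.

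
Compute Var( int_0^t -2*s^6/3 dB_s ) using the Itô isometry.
Var = 4*t^13/117

The Itô integral of a deterministic integrand f(s) has mean 0 because each increment f(s) * (B_{s+ds} - B_s) has mean 0. By the Itô isometry:
  Var( int_0^t f(s) dB_s ) = E[ (int_0^t f(s) dB_s)^2 ] = int_0^t f(s)^2 ds.
Here f(s) = -2*s^6/3, so f(s)^2 = 4*s^12/9. Integrate:
  int_0^t (4*s^12/9) ds = 4*t^13/117.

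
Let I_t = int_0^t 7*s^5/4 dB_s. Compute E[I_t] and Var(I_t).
E[I_t] = 0; Var(I_t) = 49*t^11/176

The Itô integral of a deterministic integrand f(s) has mean 0 because each increment f(s) * (B_{s+ds} - B_s) has mean 0. By the Itô isometry:
  Var( int_0^t f(s) dB_s ) = E[ (int_0^t f(s) dB_s)^2 ] = int_0^t f(s)^2 ds.
Here f(s) = 7*s^5/4, so f(s)^2 = 49*s^10/16. Integrate:
  int_0^t (49*s^10/16) ds = 49*t^11/176.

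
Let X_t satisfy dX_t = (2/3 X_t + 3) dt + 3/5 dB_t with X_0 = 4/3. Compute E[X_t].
E[X_t] = 35*exp(2*t/3)/6 - 9/2

Taking expectations and using E[dB_t] = 0, the mean m(t) = E[X_t] satisfies the ODE m'(t) = a m(t) + b with m(0) = x_0. With a = 2/3, b = 3, x_0 = 4/3, the solution is
  m(t) = x_0 * exp(a t) + (b/a) * (exp(a t) - 1)
       = (4/3) * exp((2/3) t) + (3/(2/3)) * (exp((2/3) t) - 1)
       = 35*exp(2*t/3)/6 - 9/2.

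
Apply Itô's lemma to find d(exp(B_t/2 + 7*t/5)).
d(exp(B_t/2 + 7*t/5)) = (61*exp(B_t/2 + 7*t/5)/40) dt + (exp(B_t/2 + 7*t/5)/2) dB_t

Itô's formula for f(t, x): d f(t, B_t) = (f_t + (1/2) f_xx) dt + f_x dB_t. Compute partials of f(t, x) = exp(7*t/5 + x/2):
  f_t(t,x)  = 7*exp(7*t/5 + x/2)/5
  f_x(t,x)  = exp(7*t/5 + x/2)/2
  f_xx(t,x) = exp(7*t/5 + x/2)/4
Assemble drift = f_t + (1/2) f_xx = 61*exp(7*t/5 + x/2)/40 and diffusion = f_x = exp(7*t/5 + x/2)/2. Substituting x = B_t:
  d(exp(B_t/2 + 7*t/5)) = (61*exp(B_t/2 + 7*t/5)/40) dt + (exp(B_t/2 + 7*t/5)/2) dB_t.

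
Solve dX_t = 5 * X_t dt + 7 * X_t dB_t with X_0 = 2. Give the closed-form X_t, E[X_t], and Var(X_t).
X_t = 2 * exp((-39/2) t + (7) B_t); E[X_t] = 2*exp(5*t); Var(X_t) = 4*(exp(49*t) - 1)*exp(10*t)

For GBM dX = mu X dt + sigma X dB with X_0 = x_0, apply Itô to Y = log X: dY = (mu - sigma^2/2) dt + sigma dB, so Y_t = log(x_0) + (mu - sigma^2/2) t + sigma B_t and hence X_t = x_0 * exp((mu - sigma^2/2) t + sigma B_t).
With mu = 5, sigma = 7, x_0 = 2, this gives:
  X_t = 2 * exp((-39/2) * t + (7) * B_t).
Since sigma*B_t ~ Normal(0, sigma^2 t), E[exp(sigma*B_t)] = exp(sigma^2 t / 2); so E[X_t] = x_0 * exp((mu - sigma^2/2) t) * exp(sigma^2 t / 2) = x_0 * exp(mu t) = 2*exp(5*t).
Var(X_t) = E[X_t^2] - (E[X_t])^2 = x_0^2 * exp(2 mu t) * (exp(sigma^2 t) - 1) = 4*(exp(49*t) - 1)*exp(10*t).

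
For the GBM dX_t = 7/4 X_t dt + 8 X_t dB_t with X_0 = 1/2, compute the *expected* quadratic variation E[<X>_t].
E[<X>_t] = 32*exp(135*t/2)/135 - 32/135

<X>_t = int_0^t (8 * X_s)^2 ds. Taking expectation inside the integral: E[<X>_t] = 8^2 * int_0^t E[X_s^2] ds. For GBM, E[X_s^2] = x_0^2 * exp((2 mu + sigma^2) s). Integrating:
  E[<X>_t] = 8^2 * (1/2)^2 * (exp((2*(7/4) + 8^2) t) - 1) / (2*(7/4) + 8^2)
           = 8^2 * (1/2)^2 * (exp((135/2) t) - 1) / (135/2) = 32*exp(135*t/2)/135 - 32/135.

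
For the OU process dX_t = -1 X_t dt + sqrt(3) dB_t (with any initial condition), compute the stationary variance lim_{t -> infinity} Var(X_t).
lim Var(X_t) = 3/2

The OU SDE dX = -theta X dt + sigma dB admits the integrating factor exp(theta t): d(exp(theta t) X_t) = sigma exp(theta t) dB_t. Integrating from 0 to t gives X_t = x_0 * exp(-theta t) + sigma * int_0^t exp(-theta (t-s)) dB_s for any initial x_0. The Itô integral has variance (by the Itô isometry) sigma^2 * int_0^t exp(-2 theta (t - s)) ds = sigma^2 * (1 - exp(-2 theta t)) / (2 theta), independent of x_0.
With theta = 1, sigma = sqrt(3):
  Var(X_t) = (sqrt(3))^2 * (1 - exp(-2*1 t)) / (2 * 1) = 3/2 - 3*exp(-2*t)/2.
As t -> infinity, exp(-2*1 t) -> 0, so the stationary variance is sigma^2 / (2 theta) = 3/2.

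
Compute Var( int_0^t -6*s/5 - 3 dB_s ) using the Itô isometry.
Var = 3*t*(4*t^2 + 30*t + 75)/25

The Itô integral of a deterministic integrand f(s) has mean 0 because each increment f(s) * (B_{s+ds} - B_s) has mean 0. By the Itô isometry:
  Var( int_0^t f(s) dB_s ) = E[ (int_0^t f(s) dB_s)^2 ] = int_0^t f(s)^2 ds.
Here f(s) = -6*s/5 - 3, so f(s)^2 = 9*(2*s + 5)^2/25. Integrate:
  int_0^t (9*(2*s + 5)^2/25) ds = 3*t*(4*t^2 + 30*t + 75)/25.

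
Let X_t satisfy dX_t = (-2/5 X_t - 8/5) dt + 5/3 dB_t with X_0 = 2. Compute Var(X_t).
Var(X_t) = 125/36 - 125*exp(-4*t/5)/36

The variance V(t) = Var(X_t) satisfies V'(t) = 2 a V(t) + c^2 with V(0) = 0 (drift coefficient is linear in X, diffusion is constant). With a = -2/5, c = 5/3, the solution is
  V(t) = (c^2 / (2 a)) * (exp(2 a t) - 1)
       = ((5/3)^2 / (2*(-2/5))) * (exp((-4/5) t) - 1)
       = 125/36 - 125*exp(-4*t/5)/36.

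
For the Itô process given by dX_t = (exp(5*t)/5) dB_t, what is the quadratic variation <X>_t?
<X>_t = exp(10*t)/250 - 1/250

For an Itô process dX_t = a(t) dt + b(t) dB_t, the quadratic variation is <X>_t = int_0^t b(s)^2 ds (the drift term does not contribute). Here b(s) = exp(5*s)/5, so
  b(s)^2 = exp(10*s)/25.
Integrating from 0 to t:
  <X>_t = int_0^t (exp(10*s)/25) ds = exp(10*t)/250 - 1/250.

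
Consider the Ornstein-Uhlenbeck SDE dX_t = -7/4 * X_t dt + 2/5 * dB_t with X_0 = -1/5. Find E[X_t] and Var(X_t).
E[X_t] = -exp(-7*t/4)/5; Var(X_t) = 8/175 - 8*exp(-7*t/2)/175

The OU SDE dX = -theta X dt + sigma dB admits the integrating factor exp(theta t): d(exp(theta t) X_t) = sigma exp(theta t) dB_t. Integrating from 0 to t:
  X_t = x_0 * exp(-theta t) + sigma * int_0^t exp(-theta (t-s)) dB_s.
The Itô integral has mean 0 and (by the Itô isometry) variance sigma^2 * int_0^t exp(-2 theta (t - s)) ds = sigma^2 * (1 - exp(-2 theta t)) / (2 theta).
With theta = 7/4, sigma = 2/5, x_0 = -1/5:
  E[X_t] = -1/5 * exp(-7/4 t) = -exp(-7*t/4)/5
  Var(X_t) = (2/5)^2 * (1 - exp(-2*7/4 t)) / (2 * 7/4) = 8/175 - 8*exp(-7*t/2)/175.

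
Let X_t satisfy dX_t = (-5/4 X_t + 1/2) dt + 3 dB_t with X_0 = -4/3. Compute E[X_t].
E[X_t] = 2/5 - 26*exp(-5*t/4)/15

Taking expectations and using E[dB_t] = 0, the mean m(t) = E[X_t] satisfies the ODE m'(t) = a m(t) + b with m(0) = x_0. With a = -5/4, b = 1/2, x_0 = -4/3, the solution is
  m(t) = x_0 * exp(a t) + (b/a) * (exp(a t) - 1)
       = (-4/3) * exp((-5/4) t) + ((1/2)/(-5/4)) * (exp((-5/4) t) - 1)
       = 2/5 - 26*exp(-5*t/4)/15.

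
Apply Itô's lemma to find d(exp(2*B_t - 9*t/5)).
d(exp(2*B_t - 9*t/5)) = (exp(2*B_t - 9*t/5)/5) dt + (2*exp(2*B_t - 9*t/5)) dB_t

Itô's formula for f(t, x): d f(t, B_t) = (f_t + (1/2) f_xx) dt + f_x dB_t. Compute partials of f(t, x) = exp(-9*t/5 + 2*x):
  f_t(t,x)  = -9*exp(-9*t/5 + 2*x)/5
  f_x(t,x)  = 2*exp(-9*t/5 + 2*x)
  f_xx(t,x) = 4*exp(-9*t/5 + 2*x)
Assemble drift = f_t + (1/2) f_xx = exp(-9*t/5 + 2*x)/5 and diffusion = f_x = 2*exp(-9*t/5 + 2*x). Substituting x = B_t:
  d(exp(2*B_t - 9*t/5)) = (exp(2*B_t - 9*t/5)/5) dt + (2*exp(2*B_t - 9*t/5)) dB_t.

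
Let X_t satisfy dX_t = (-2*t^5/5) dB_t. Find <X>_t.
<X>_t = 4*t^11/275

For an Itô process dX_t = a(t) dt + b(t) dB_t, the quadratic variation is <X>_t = int_0^t b(s)^2 ds (the drift term does not contribute). Here b(s) = -2*s^5/5, so
  b(s)^2 = 4*s^10/25.
Integrating from 0 to t:
  <X>_t = int_0^t (4*s^10/25) ds = 4*t^11/275.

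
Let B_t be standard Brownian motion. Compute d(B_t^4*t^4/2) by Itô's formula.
d(B_t^4*t^4/2) = (B_t^2*t^3*(2*B_t^2 + 3*t)) dt + (2*B_t^3*t^4) dB_t

Itô's formula for f(t, x): d f(t, B_t) = (f_t + (1/2) f_xx) dt + f_x dB_t. Compute partials of f(t, x) = t^4*x^4/2:
  f_t(t,x)  = 2*t^3*x^4
  f_x(t,x)  = 2*t^4*x^3
  f_xx(t,x) = 6*t^4*x^2
Assemble drift = f_t + (1/2) f_xx = t^3*x^2*(3*t + 2*x^2) and diffusion = f_x = 2*t^4*x^3. Substituting x = B_t:
  d(B_t^4*t^4/2) = (B_t^2*t^3*(2*B_t^2 + 3*t)) dt + (2*B_t^3*t^4) dB_t.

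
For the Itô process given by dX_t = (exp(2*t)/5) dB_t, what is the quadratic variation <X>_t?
<X>_t = exp(4*t)/100 - 1/100

For an Itô process dX_t = a(t) dt + b(t) dB_t, the quadratic variation is <X>_t = int_0^t b(s)^2 ds (the drift term does not contribute). Here b(s) = exp(2*s)/5, so
  b(s)^2 = exp(4*s)/25.
Integrating from 0 to t:
  <X>_t = int_0^t (exp(4*s)/25) ds = exp(4*t)/100 - 1/100.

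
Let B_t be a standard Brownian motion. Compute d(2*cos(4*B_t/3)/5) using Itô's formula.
d(2*cos(4*B_t/3)/5) = (-16*cos(4*B_t/3)/45) dt + (-8*sin(4*B_t/3)/15) dB_t

Itô's formula for f(B_t) gives d f(B_t) = f'(B_t) dB_t + (1/2) f''(B_t) dt. Compute derivatives of f(x) = 2*cos(4*x/3)/5:
  f'(x)  = -8*sin(4*x/3)/15
  f''(x) = -32*cos(4*x/3)/45
Substitute x = B_t and multiply the f'' term by 1/2:
  drift     = (1/2) * (-32*cos(4*x/3)/45) evaluated at B_t = -16*cos(4*B_t/3)/45
  diffusion = (-8*sin(4*x/3)/15) evaluated at B_t = -8*sin(4*B_t/3)/15
Therefore d(2*cos(4*B_t/3)/5) = (-16*cos(4*B_t/3)/45) dt + (-8*sin(4*B_t/3)/15) dB_t.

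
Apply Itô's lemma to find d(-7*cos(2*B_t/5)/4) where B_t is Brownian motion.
d(-7*cos(2*B_t/5)/4) = (7*cos(2*B_t/5)/50) dt + (7*sin(2*B_t/5)/10) dB_t

Itô's formula for f(B_t) gives d f(B_t) = f'(B_t) dB_t + (1/2) f''(B_t) dt. Compute derivatives of f(x) = -7*cos(2*x/5)/4:
  f'(x)  = 7*sin(2*x/5)/10
  f''(x) = 7*cos(2*x/5)/25
Substitute x = B_t and multiply the f'' term by 1/2:
  drift     = (1/2) * (7*cos(2*x/5)/25) evaluated at B_t = 7*cos(2*B_t/5)/50
  diffusion = (7*sin(2*x/5)/10) evaluated at B_t = 7*sin(2*B_t/5)/10
Therefore d(-7*cos(2*B_t/5)/4) = (7*cos(2*B_t/5)/50) dt + (7*sin(2*B_t/5)/10) dB_t.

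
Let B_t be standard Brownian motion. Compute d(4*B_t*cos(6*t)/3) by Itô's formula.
d(4*B_t*cos(6*t)/3) = (-8*B_t*sin(6*t)) dt + (4*cos(6*t)/3) dB_t

Itô's formula for f(t, x): d f(t, B_t) = (f_t + (1/2) f_xx) dt + f_x dB_t. Compute partials of f(t, x) = 4*x*cos(6*t)/3:
  f_t(t,x)  = -8*x*sin(6*t)
  f_x(t,x)  = 4*cos(6*t)/3
  f_xx(t,x) = 0
Assemble drift = f_t + (1/2) f_xx = -8*x*sin(6*t) and diffusion = f_x = 4*cos(6*t)/3. Substituting x = B_t:
  d(4*B_t*cos(6*t)/3) = (-8*B_t*sin(6*t)) dt + (4*cos(6*t)/3) dB_t.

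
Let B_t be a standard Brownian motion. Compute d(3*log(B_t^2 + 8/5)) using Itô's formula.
d(3*log(B_t^2 + 8/5)) = (15*(8 - 5*B_t^2)/(5*B_t^2 + 8)^2) dt + (30*B_t/(5*B_t^2 + 8)) dB_t

Itô's formula for f(B_t) gives d f(B_t) = f'(B_t) dB_t + (1/2) f''(B_t) dt. Compute derivatives of f(x) = 3*log(x^2 + 8/5):
  f'(x)  = 30*x/(5*x^2 + 8)
  f''(x) = 30*(8 - 5*x^2)/(5*x^2 + 8)^2
Substitute x = B_t and multiply the f'' term by 1/2:
  drift     = (1/2) * (30*(8 - 5*x^2)/(5*x^2 + 8)^2) evaluated at B_t = 15*(8 - 5*B_t^2)/(5*B_t^2 + 8)^2
  diffusion = (30*x/(5*x^2 + 8)) evaluated at B_t = 30*B_t/(5*B_t^2 + 8)
Therefore d(3*log(B_t^2 + 8/5)) = (15*(8 - 5*B_t^2)/(5*B_t^2 + 8)^2) dt + (30*B_t/(5*B_t^2 + 8)) dB_t.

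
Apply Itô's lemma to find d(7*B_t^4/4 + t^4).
d(7*B_t^4/4 + t^4) = (21*B_t^2/2 + 4*t^3) dt + (7*B_t^3) dB_t

Itô's formula for f(t, x): d f(t, B_t) = (f_t + (1/2) f_xx) dt + f_x dB_t. Compute partials of f(t, x) = t^4 + 7*x^4/4:
  f_t(t,x)  = 4*t^3
  f_x(t,x)  = 7*x^3
  f_xx(t,x) = 21*x^2
Assemble drift = f_t + (1/2) f_xx = 4*t^3 + 21*x^2/2 and diffusion = f_x = 7*x^3. Substituting x = B_t:
  d(7*B_t^4/4 + t^4) = (21*B_t^2/2 + 4*t^3) dt + (7*B_t^3) dB_t.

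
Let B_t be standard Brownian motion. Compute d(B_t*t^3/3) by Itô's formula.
d(B_t*t^3/3) = (B_t*t^2) dt + (t^3/3) dB_t

Itô's formula for f(t, x): d f(t, B_t) = (f_t + (1/2) f_xx) dt + f_x dB_t. Compute partials of f(t, x) = t^3*x/3:
  f_t(t,x)  = t^2*x
  f_x(t,x)  = t^3/3
  f_xx(t,x) = 0
Assemble drift = f_t + (1/2) f_xx = t^2*x and diffusion = f_x = t^3/3. Substituting x = B_t:
  d(B_t*t^3/3) = (B_t*t^2) dt + (t^3/3) dB_t.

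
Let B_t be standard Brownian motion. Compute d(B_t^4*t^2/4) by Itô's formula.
d(B_t^4*t^2/4) = (B_t^2*t*(B_t^2 + 3*t)/2) dt + (B_t^3*t^2) dB_t

Itô's formula for f(t, x): d f(t, B_t) = (f_t + (1/2) f_xx) dt + f_x dB_t. Compute partials of f(t, x) = t^2*x^4/4:
  f_t(t,x)  = t*x^4/2
  f_x(t,x)  = t^2*x^3
  f_xx(t,x) = 3*t^2*x^2
Assemble drift = f_t + (1/2) f_xx = t*x^2*(3*t + x^2)/2 and diffusion = f_x = t^2*x^3. Substituting x = B_t:
  d(B_t^4*t^2/4) = (B_t^2*t*(B_t^2 + 3*t)/2) dt + (B_t^3*t^2) dB_t.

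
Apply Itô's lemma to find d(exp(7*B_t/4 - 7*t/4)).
d(exp(7*B_t/4 - 7*t/4)) = (-7*exp(7*B_t/4 - 7*t/4)/32) dt + (7*exp(7*B_t/4 - 7*t/4)/4) dB_t

Itô's formula for f(t, x): d f(t, B_t) = (f_t + (1/2) f_xx) dt + f_x dB_t. Compute partials of f(t, x) = exp(-7*t/4 + 7*x/4):
  f_t(t,x)  = -7*exp(-7*t/4 + 7*x/4)/4
  f_x(t,x)  = 7*exp(-7*t/4 + 7*x/4)/4
  f_xx(t,x) = 49*exp(-7*t/4 + 7*x/4)/16
Assemble drift = f_t + (1/2) f_xx = -7*exp(-7*t/4 + 7*x/4)/32 and diffusion = f_x = 7*exp(-7*t/4 + 7*x/4)/4. Substituting x = B_t:
  d(exp(7*B_t/4 - 7*t/4)) = (-7*exp(7*B_t/4 - 7*t/4)/32) dt + (7*exp(7*B_t/4 - 7*t/4)/4) dB_t.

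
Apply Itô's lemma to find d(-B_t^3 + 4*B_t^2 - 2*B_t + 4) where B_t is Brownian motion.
d(-B_t^3 + 4*B_t^2 - 2*B_t + 4) = (4 - 3*B_t) dt + (-3*B_t^2 + 8*B_t - 2) dB_t

Itô's formula for f(B_t) gives d f(B_t) = f'(B_t) dB_t + (1/2) f''(B_t) dt. Compute derivatives of f(x) = -x^3 + 4*x^2 - 2*x + 4:
  f'(x)  = -3*x^2 + 8*x - 2
  f''(x) = 8 - 6*x
Substitute x = B_t and multiply the f'' term by 1/2:
  drift     = (1/2) * (8 - 6*x) evaluated at B_t = 4 - 3*B_t
  diffusion = (-3*x^2 + 8*x - 2) evaluated at B_t = -3*B_t^2 + 8*B_t - 2
Therefore d(-B_t^3 + 4*B_t^2 - 2*B_t + 4) = (4 - 3*B_t) dt + (-3*B_t^2 + 8*B_t - 2) dB_t.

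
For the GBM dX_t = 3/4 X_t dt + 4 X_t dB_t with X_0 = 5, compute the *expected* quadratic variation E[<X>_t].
E[<X>_t] = 160*exp(35*t/2)/7 - 160/7

<X>_t = int_0^t (4 * X_s)^2 ds. Taking expectation inside the integral: E[<X>_t] = 4^2 * int_0^t E[X_s^2] ds. For GBM, E[X_s^2] = x_0^2 * exp((2 mu + sigma^2) s). Integrating:
  E[<X>_t] = 4^2 * 5^2 * (exp((2*(3/4) + 4^2) t) - 1) / (2*(3/4) + 4^2)
           = 4^2 * 5^2 * (exp((35/2) t) - 1) / (35/2) = 160*exp(35*t/2)/7 - 160/7.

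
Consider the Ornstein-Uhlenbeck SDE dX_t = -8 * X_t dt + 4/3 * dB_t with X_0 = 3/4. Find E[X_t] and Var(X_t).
E[X_t] = 3*exp(-8*t)/4; Var(X_t) = 1/9 - exp(-16*t)/9

The OU SDE dX = -theta X dt + sigma dB admits the integrating factor exp(theta t): d(exp(theta t) X_t) = sigma exp(theta t) dB_t. Integrating from 0 to t:
  X_t = x_0 * exp(-theta t) + sigma * int_0^t exp(-theta (t-s)) dB_s.
The Itô integral has mean 0 and (by the Itô isometry) variance sigma^2 * int_0^t exp(-2 theta (t - s)) ds = sigma^2 * (1 - exp(-2 theta t)) / (2 theta).
With theta = 8, sigma = 4/3, x_0 = 3/4:
  E[X_t] = 3/4 * exp(-8 t) = 3*exp(-8*t)/4
  Var(X_t) = (4/3)^2 * (1 - exp(-2*8 t)) / (2 * 8) = 1/9 - exp(-16*t)/9.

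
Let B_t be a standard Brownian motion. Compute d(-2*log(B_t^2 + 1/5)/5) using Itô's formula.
d(-2*log(B_t^2 + 1/5)/5) = (2*(5*B_t^2 - 1)/(5*B_t^2 + 1)^2) dt + (-4*B_t/(5*B_t^2 + 1)) dB_t

Itô's formula for f(B_t) gives d f(B_t) = f'(B_t) dB_t + (1/2) f''(B_t) dt. Compute derivatives of f(x) = -2*log(x^2 + 1/5)/5:
  f'(x)  = -4*x/(5*x^2 + 1)
  f''(x) = 4*(5*x^2 - 1)/(5*x^2 + 1)^2
Substitute x = B_t and multiply the f'' term by 1/2:
  drift     = (1/2) * (4*(5*x^2 - 1)/(5*x^2 + 1)^2) evaluated at B_t = 2*(5*B_t^2 - 1)/(5*B_t^2 + 1)^2
  diffusion = (-4*x/(5*x^2 + 1)) evaluated at B_t = -4*B_t/(5*B_t^2 + 1)
Therefore d(-2*log(B_t^2 + 1/5)/5) = (2*(5*B_t^2 - 1)/(5*B_t^2 + 1)^2) dt + (-4*B_t/(5*B_t^2 + 1)) dB_t.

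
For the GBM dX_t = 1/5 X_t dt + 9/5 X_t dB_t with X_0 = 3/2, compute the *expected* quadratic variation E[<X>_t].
E[<X>_t] = 729*exp(91*t/25)/364 - 729/364

<X>_t = int_0^t ((9/5) * X_s)^2 ds. Taking expectation inside the integral: E[<X>_t] = (9/5)^2 * int_0^t E[X_s^2] ds. For GBM, E[X_s^2] = x_0^2 * exp((2 mu + sigma^2) s). Integrating:
  E[<X>_t] = (9/5)^2 * (3/2)^2 * (exp((2*(1/5) + (9/5)^2) t) - 1) / (2*(1/5) + (9/5)^2)
           = (9/5)^2 * (3/2)^2 * (exp((91/25) t) - 1) / (91/25) = 729*exp(91*t/25)/364 - 729/364.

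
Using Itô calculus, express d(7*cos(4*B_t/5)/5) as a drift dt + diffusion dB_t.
d(7*cos(4*B_t/5)/5) = (-56*cos(4*B_t/5)/125) dt + (-28*sin(4*B_t/5)/25) dB_t

Itô's formula for f(B_t) gives d f(B_t) = f'(B_t) dB_t + (1/2) f''(B_t) dt. Compute derivatives of f(x) = 7*cos(4*x/5)/5:
  f'(x)  = -28*sin(4*x/5)/25
  f''(x) = -112*cos(4*x/5)/125
Substitute x = B_t and multiply the f'' term by 1/2:
  drift     = (1/2) * (-112*cos(4*x/5)/125) evaluated at B_t = -56*cos(4*B_t/5)/125
  diffusion = (-28*sin(4*x/5)/25) evaluated at B_t = -28*sin(4*B_t/5)/25
Therefore d(7*cos(4*B_t/5)/5) = (-56*cos(4*B_t/5)/125) dt + (-28*sin(4*B_t/5)/25) dB_t.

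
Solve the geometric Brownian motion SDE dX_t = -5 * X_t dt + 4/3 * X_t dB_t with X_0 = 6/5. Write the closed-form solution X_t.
X_t = 6/5 * exp((-53/9) * t + (4/3) * B_t)

For GBM dX = mu X dt + sigma X dB with X_0 = x_0, apply Itô to Y = log X: dY = (mu - sigma^2/2) dt + sigma dB, so Y_t = log(x_0) + (mu - sigma^2/2) t + sigma B_t and hence X_t = x_0 * exp((mu - sigma^2/2) t + sigma B_t).
With mu = -5, sigma = 4/3, x_0 = 6/5, this gives:
  X_t = 6/5 * exp((-53/9) * t + (4/3) * B_t).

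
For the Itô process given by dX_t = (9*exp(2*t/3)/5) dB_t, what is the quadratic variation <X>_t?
<X>_t = 243*exp(4*t/3)/100 - 243/100

For an Itô process dX_t = a(t) dt + b(t) dB_t, the quadratic variation is <X>_t = int_0^t b(s)^2 ds (the drift term does not contribute). Here b(s) = 9*exp(2*s/3)/5, so
  b(s)^2 = 81*exp(4*s/3)/25.
Integrating from 0 to t:
  <X>_t = int_0^t (81*exp(4*s/3)/25) ds = 243*exp(4*t/3)/100 - 243/100.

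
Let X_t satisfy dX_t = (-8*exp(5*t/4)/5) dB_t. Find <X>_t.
<X>_t = 128*exp(5*t/2)/125 - 128/125

For an Itô process dX_t = a(t) dt + b(t) dB_t, the quadratic variation is <X>_t = int_0^t b(s)^2 ds (the drift term does not contribute). Here b(s) = -8*exp(5*s/4)/5, so
  b(s)^2 = 64*exp(5*s/2)/25.
Integrating from 0 to t:
  <X>_t = int_0^t (64*exp(5*s/2)/25) ds = 128*exp(5*t/2)/125 - 128/125.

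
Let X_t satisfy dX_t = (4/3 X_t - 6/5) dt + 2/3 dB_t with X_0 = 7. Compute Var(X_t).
Var(X_t) = exp(8*t/3)/6 - 1/6

The variance V(t) = Var(X_t) satisfies V'(t) = 2 a V(t) + c^2 with V(0) = 0 (drift coefficient is linear in X, diffusion is constant). With a = 4/3, c = 2/3, the solution is
  V(t) = (c^2 / (2 a)) * (exp(2 a t) - 1)
       = ((2/3)^2 / (2*(4/3))) * (exp((8/3) t) - 1)
       = exp(8*t/3)/6 - 1/6.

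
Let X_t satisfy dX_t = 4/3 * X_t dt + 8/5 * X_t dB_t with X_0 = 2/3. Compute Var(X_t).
Var(X_t) = 4*(exp(64*t/25) - 1)*exp(8*t/3)/9

For GBM dX = mu X dt + sigma X dB with X_0 = x_0, apply Itô to Y = log X: dY = (mu - sigma^2/2) dt + sigma dB, so Y_t = log(x_0) + (mu - sigma^2/2) t + sigma B_t and hence X_t = x_0 * exp((mu - sigma^2/2) t + sigma B_t).
With mu = 4/3, sigma = 8/5, x_0 = 2/3, this gives:
  X_t = 2/3 * exp((4/75) * t + (8/5) * B_t).
Since sigma*B_t ~ Normal(0, sigma^2 t), E[exp(sigma*B_t)] = exp(sigma^2 t / 2); so E[X_t] = x_0 * exp((mu - sigma^2/2) t) * exp(sigma^2 t / 2) = x_0 * exp(mu t) = 2*exp(4*t/3)/3.
Var(X_t) = E[X_t^2] - (E[X_t])^2 = x_0^2 * exp(2 mu t) * (exp(sigma^2 t) - 1) = 4*(exp(64*t/25) - 1)*exp(8*t/3)/9.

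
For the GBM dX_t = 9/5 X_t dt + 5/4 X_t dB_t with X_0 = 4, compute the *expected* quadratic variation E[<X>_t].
E[<X>_t] = 2000*exp(413*t/80)/413 - 2000/413

<X>_t = int_0^t ((5/4) * X_s)^2 ds. Taking expectation inside the integral: E[<X>_t] = (5/4)^2 * int_0^t E[X_s^2] ds. For GBM, E[X_s^2] = x_0^2 * exp((2 mu + sigma^2) s). Integrating:
  E[<X>_t] = (5/4)^2 * 4^2 * (exp((2*(9/5) + (5/4)^2) t) - 1) / (2*(9/5) + (5/4)^2)
           = (5/4)^2 * 4^2 * (exp((413/80) t) - 1) / (413/80) = 2000*exp(413*t/80)/413 - 2000/413.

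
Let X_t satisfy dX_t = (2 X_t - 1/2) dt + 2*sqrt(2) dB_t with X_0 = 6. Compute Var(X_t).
Var(X_t) = 2*exp(4*t) - 2

The variance V(t) = Var(X_t) satisfies V'(t) = 2 a V(t) + c^2 with V(0) = 0 (drift coefficient is linear in X, diffusion is constant). With a = 2, c = 2*sqrt(2), the solution is
  V(t) = (c^2 / (2 a)) * (exp(2 a t) - 1)
       = ((2*sqrt(2))^2 / (2*2)) * (exp(4 t) - 1)
       = 2*exp(4*t) - 2.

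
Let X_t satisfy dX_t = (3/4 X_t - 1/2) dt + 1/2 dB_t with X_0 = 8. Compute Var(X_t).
Var(X_t) = exp(3*t/2)/6 - 1/6

The variance V(t) = Var(X_t) satisfies V'(t) = 2 a V(t) + c^2 with V(0) = 0 (drift coefficient is linear in X, diffusion is constant). With a = 3/4, c = 1/2, the solution is
  V(t) = (c^2 / (2 a)) * (exp(2 a t) - 1)
       = ((1/2)^2 / (2*(3/4))) * (exp((3/2) t) - 1)
       = exp(3*t/2)/6 - 1/6.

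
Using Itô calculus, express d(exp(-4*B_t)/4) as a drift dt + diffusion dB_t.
d(exp(-4*B_t)/4) = (2*exp(-4*B_t)) dt + (-exp(-4*B_t)) dB_t

Itô's formula for f(B_t) gives d f(B_t) = f'(B_t) dB_t + (1/2) f''(B_t) dt. Compute derivatives of f(x) = exp(-4*x)/4:
  f'(x)  = -exp(-4*x)
  f''(x) = 4*exp(-4*x)
Substitute x = B_t and multiply the f'' term by 1/2:
  drift     = (1/2) * (4*exp(-4*x)) evaluated at B_t = 2*exp(-4*B_t)
  diffusion = (-exp(-4*x)) evaluated at B_t = -exp(-4*B_t)
Therefore d(exp(-4*B_t)/4) = (2*exp(-4*B_t)) dt + (-exp(-4*B_t)) dB_t.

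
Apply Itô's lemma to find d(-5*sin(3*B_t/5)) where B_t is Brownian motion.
d(-5*sin(3*B_t/5)) = (9*sin(3*B_t/5)/10) dt + (-3*cos(3*B_t/5)) dB_t

Itô's formula for f(B_t) gives d f(B_t) = f'(B_t) dB_t + (1/2) f''(B_t) dt. Compute derivatives of f(x) = -5*sin(3*x/5):
  f'(x)  = -3*cos(3*x/5)
  f''(x) = 9*sin(3*x/5)/5
Substitute x = B_t and multiply the f'' term by 1/2:
  drift     = (1/2) * (9*sin(3*x/5)/5) evaluated at B_t = 9*sin(3*B_t/5)/10
  diffusion = (-3*cos(3*x/5)) evaluated at B_t = -3*cos(3*B_t/5)
Therefore d(-5*sin(3*B_t/5)) = (9*sin(3*B_t/5)/10) dt + (-3*cos(3*B_t/5)) dB_t.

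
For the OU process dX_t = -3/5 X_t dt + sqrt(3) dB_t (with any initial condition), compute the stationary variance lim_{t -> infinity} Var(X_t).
lim Var(X_t) = 5/2

The OU SDE dX = -theta X dt + sigma dB admits the integrating factor exp(theta t): d(exp(theta t) X_t) = sigma exp(theta t) dB_t. Integrating from 0 to t gives X_t = x_0 * exp(-theta t) + sigma * int_0^t exp(-theta (t-s)) dB_s for any initial x_0. The Itô integral has variance (by the Itô isometry) sigma^2 * int_0^t exp(-2 theta (t - s)) ds = sigma^2 * (1 - exp(-2 theta t)) / (2 theta), independent of x_0.
With theta = 3/5, sigma = sqrt(3):
  Var(X_t) = (sqrt(3))^2 * (1 - exp(-2*3/5 t)) / (2 * 3/5) = 5/2 - 5*exp(-6*t/5)/2.
As t -> infinity, exp(-2*3/5 t) -> 0, so the stationary variance is sigma^2 / (2 theta) = 5/2.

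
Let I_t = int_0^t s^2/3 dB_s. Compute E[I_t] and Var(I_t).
E[I_t] = 0; Var(I_t) = t^5/45

The Itô integral of a deterministic integrand f(s) has mean 0 because each increment f(s) * (B_{s+ds} - B_s) has mean 0. By the Itô isometry:
  Var( int_0^t f(s) dB_s ) = E[ (int_0^t f(s) dB_s)^2 ] = int_0^t f(s)^2 ds.
Here f(s) = s^2/3, so f(s)^2 = s^4/9. Integrate:
  int_0^t (s^4/9) ds = t^5/45.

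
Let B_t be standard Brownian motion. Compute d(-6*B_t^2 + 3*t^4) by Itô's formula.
d(-6*B_t^2 + 3*t^4) = (12*t^3 - 6) dt + (-12*B_t) dB_t

Itô's formula for f(t, x): d f(t, B_t) = (f_t + (1/2) f_xx) dt + f_x dB_t. Compute partials of f(t, x) = 3*t^4 - 6*x^2:
  f_t(t,x)  = 12*t^3
  f_x(t,x)  = -12*x
  f_xx(t,x) = -12
Assemble drift = f_t + (1/2) f_xx = 12*t^3 - 6 and diffusion = f_x = -12*x. Substituting x = B_t:
  d(-6*B_t^2 + 3*t^4) = (12*t^3 - 6) dt + (-12*B_t) dB_t.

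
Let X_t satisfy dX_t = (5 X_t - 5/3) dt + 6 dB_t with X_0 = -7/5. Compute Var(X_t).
Var(X_t) = 18*exp(10*t)/5 - 18/5

The variance V(t) = Var(X_t) satisfies V'(t) = 2 a V(t) + c^2 with V(0) = 0 (drift coefficient is linear in X, diffusion is constant). With a = 5, c = 6, the solution is
  V(t) = (c^2 / (2 a)) * (exp(2 a t) - 1)
       = (6^2 / (2*5)) * (exp(10 t) - 1)
       = 18*exp(10*t)/5 - 18/5.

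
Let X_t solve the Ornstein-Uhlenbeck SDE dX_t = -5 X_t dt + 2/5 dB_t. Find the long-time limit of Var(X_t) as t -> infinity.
lim Var(X_t) = 2/125

The OU SDE dX = -theta X dt + sigma dB admits the integrating factor exp(theta t): d(exp(theta t) X_t) = sigma exp(theta t) dB_t. Integrating from 0 to t gives X_t = x_0 * exp(-theta t) + sigma * int_0^t exp(-theta (t-s)) dB_s for any initial x_0. The Itô integral has variance (by the Itô isometry) sigma^2 * int_0^t exp(-2 theta (t - s)) ds = sigma^2 * (1 - exp(-2 theta t)) / (2 theta), independent of x_0.
With theta = 5, sigma = 2/5:
  Var(X_t) = (2/5)^2 * (1 - exp(-2*5 t)) / (2 * 5) = 2/125 - 2*exp(-10*t)/125.
As t -> infinity, exp(-2*5 t) -> 0, so the stationary variance is sigma^2 / (2 theta) = 2/125.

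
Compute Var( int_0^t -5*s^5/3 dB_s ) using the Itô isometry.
Var = 25*t^11/99

The Itô integral of a deterministic integrand f(s) has mean 0 because each increment f(s) * (B_{s+ds} - B_s) has mean 0. By the Itô isometry:
  Var( int_0^t f(s) dB_s ) = E[ (int_0^t f(s) dB_s)^2 ] = int_0^t f(s)^2 ds.
Here f(s) = -5*s^5/3, so f(s)^2 = 25*s^10/9. Integrate:
  int_0^t (25*s^10/9) ds = 25*t^11/99.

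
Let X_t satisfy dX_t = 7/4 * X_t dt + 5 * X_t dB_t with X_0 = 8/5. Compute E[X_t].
E[X_t] = 8*exp(7*t/4)/5

For GBM dX = mu X dt + sigma X dB with X_0 = x_0, apply Itô to Y = log X: dY = (mu - sigma^2/2) dt + sigma dB, so Y_t = log(x_0) + (mu - sigma^2/2) t + sigma B_t and hence X_t = x_0 * exp((mu - sigma^2/2) t + sigma B_t).
With mu = 7/4, sigma = 5, x_0 = 8/5, this gives:
  X_t = 8/5 * exp((-43/4) * t + (5) * B_t).
Since sigma*B_t ~ Normal(0, sigma^2 t), E[exp(sigma*B_t)] = exp(sigma^2 t / 2); so E[X_t] = x_0 * exp((mu - sigma^2/2) t) * exp(sigma^2 t / 2) = x_0 * exp(mu t) = 8*exp(7*t/4)/5.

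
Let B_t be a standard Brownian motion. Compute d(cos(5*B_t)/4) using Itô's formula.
d(cos(5*B_t)/4) = (-25*cos(5*B_t)/8) dt + (-5*sin(5*B_t)/4) dB_t

Itô's formula for f(B_t) gives d f(B_t) = f'(B_t) dB_t + (1/2) f''(B_t) dt. Compute derivatives of f(x) = cos(5*x)/4:
  f'(x)  = -5*sin(5*x)/4
  f''(x) = -25*cos(5*x)/4
Substitute x = B_t and multiply the f'' term by 1/2:
  drift     = (1/2) * (-25*cos(5*x)/4) evaluated at B_t = -25*cos(5*B_t)/8
  diffusion = (-5*sin(5*x)/4) evaluated at B_t = -5*sin(5*B_t)/4
Therefore d(cos(5*B_t)/4) = (-25*cos(5*B_t)/8) dt + (-5*sin(5*B_t)/4) dB_t.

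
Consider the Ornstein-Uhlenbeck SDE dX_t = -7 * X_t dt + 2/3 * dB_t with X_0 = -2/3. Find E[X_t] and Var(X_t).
E[X_t] = -2*exp(-7*t)/3; Var(X_t) = 2/63 - 2*exp(-14*t)/63

The OU SDE dX = -theta X dt + sigma dB admits the integrating factor exp(theta t): d(exp(theta t) X_t) = sigma exp(theta t) dB_t. Integrating from 0 to t:
  X_t = x_0 * exp(-theta t) + sigma * int_0^t exp(-theta (t-s)) dB_s.
The Itô integral has mean 0 and (by the Itô isometry) variance sigma^2 * int_0^t exp(-2 theta (t - s)) ds = sigma^2 * (1 - exp(-2 theta t)) / (2 theta).
With theta = 7, sigma = 2/3, x_0 = -2/3:
  E[X_t] = -2/3 * exp(-7 t) = -2*exp(-7*t)/3
  Var(X_t) = (2/3)^2 * (1 - exp(-2*7 t)) / (2 * 7) = 2/63 - 2*exp(-14*t)/63.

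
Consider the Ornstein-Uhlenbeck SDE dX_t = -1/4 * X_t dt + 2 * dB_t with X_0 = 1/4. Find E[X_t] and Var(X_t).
E[X_t] = exp(-t/4)/4; Var(X_t) = 8 - 8*exp(-t/2)

The OU SDE dX = -theta X dt + sigma dB admits the integrating factor exp(theta t): d(exp(theta t) X_t) = sigma exp(theta t) dB_t. Integrating from 0 to t:
  X_t = x_0 * exp(-theta t) + sigma * int_0^t exp(-theta (t-s)) dB_s.
The Itô integral has mean 0 and (by the Itô isometry) variance sigma^2 * int_0^t exp(-2 theta (t - s)) ds = sigma^2 * (1 - exp(-2 theta t)) / (2 theta).
With theta = 1/4, sigma = 2, x_0 = 1/4:
  E[X_t] = 1/4 * exp(-1/4 t) = exp(-t/4)/4
  Var(X_t) = (2)^2 * (1 - exp(-2*1/4 t)) / (2 * 1/4) = 8 - 8*exp(-t/2).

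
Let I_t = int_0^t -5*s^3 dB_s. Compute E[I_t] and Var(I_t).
E[I_t] = 0; Var(I_t) = 25*t^7/7

The Itô integral of a deterministic integrand f(s) has mean 0 because each increment f(s) * (B_{s+ds} - B_s) has mean 0. By the Itô isometry:
  Var( int_0^t f(s) dB_s ) = E[ (int_0^t f(s) dB_s)^2 ] = int_0^t f(s)^2 ds.
Here f(s) = -5*s^3, so f(s)^2 = 25*s^6. Integrate:
  int_0^t (25*s^6) ds = 25*t^7/7.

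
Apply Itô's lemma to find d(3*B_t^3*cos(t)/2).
d(3*B_t^3*cos(t)/2) = (3*B_t*(-B_t^2*sin(t) + 3*cos(t))/2) dt + (9*B_t^2*cos(t)/2) dB_t

Itô's formula for f(t, x): d f(t, B_t) = (f_t + (1/2) f_xx) dt + f_x dB_t. Compute partials of f(t, x) = 3*x^3*cos(t)/2:
  f_t(t,x)  = -3*x^3*sin(t)/2
  f_x(t,x)  = 9*x^2*cos(t)/2
  f_xx(t,x) = 9*x*cos(t)
Assemble drift = f_t + (1/2) f_xx = 3*x*(-x^2*sin(t) + 3*cos(t))/2 and diffusion = f_x = 9*x^2*cos(t)/2. Substituting x = B_t:
  d(3*B_t^3*cos(t)/2) = (3*B_t*(-B_t^2*sin(t) + 3*cos(t))/2) dt + (9*B_t^2*cos(t)/2) dB_t.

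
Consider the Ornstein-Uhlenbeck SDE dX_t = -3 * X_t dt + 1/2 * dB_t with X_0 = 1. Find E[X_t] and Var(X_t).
E[X_t] = exp(-3*t); Var(X_t) = 1/24 - exp(-6*t)/24

The OU SDE dX = -theta X dt + sigma dB admits the integrating factor exp(theta t): d(exp(theta t) X_t) = sigma exp(theta t) dB_t. Integrating from 0 to t:
  X_t = x_0 * exp(-theta t) + sigma * int_0^t exp(-theta (t-s)) dB_s.
The Itô integral has mean 0 and (by the Itô isometry) variance sigma^2 * int_0^t exp(-2 theta (t - s)) ds = sigma^2 * (1 - exp(-2 theta t)) / (2 theta).
With theta = 3, sigma = 1/2, x_0 = 1:
  E[X_t] = 1 * exp(-3 t) = exp(-3*t)
  Var(X_t) = (1/2)^2 * (1 - exp(-2*3 t)) / (2 * 3) = 1/24 - exp(-6*t)/24.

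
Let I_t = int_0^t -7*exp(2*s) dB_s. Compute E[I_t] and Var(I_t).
E[I_t] = 0; Var(I_t) = 49*exp(4*t)/4 - 49/4

The Itô integral of a deterministic integrand f(s) has mean 0 because each increment f(s) * (B_{s+ds} - B_s) has mean 0. By the Itô isometry:
  Var( int_0^t f(s) dB_s ) = E[ (int_0^t f(s) dB_s)^2 ] = int_0^t f(s)^2 ds.
Here f(s) = -7*exp(2*s), so f(s)^2 = 49*exp(4*s). Integrate:
  int_0^t (49*exp(4*s)) ds = 49*exp(4*t)/4 - 49/4.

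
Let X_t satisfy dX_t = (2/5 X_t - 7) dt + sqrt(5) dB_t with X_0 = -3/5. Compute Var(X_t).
Var(X_t) = 25*exp(4*t/5)/4 - 25/4

The variance V(t) = Var(X_t) satisfies V'(t) = 2 a V(t) + c^2 with V(0) = 0 (drift coefficient is linear in X, diffusion is constant). With a = 2/5, c = sqrt(5), the solution is
  V(t) = (c^2 / (2 a)) * (exp(2 a t) - 1)
       = (sqrt(5)^2 / (2*(2/5))) * (exp((4/5) t) - 1)
       = 25*exp(4*t/5)/4 - 25/4.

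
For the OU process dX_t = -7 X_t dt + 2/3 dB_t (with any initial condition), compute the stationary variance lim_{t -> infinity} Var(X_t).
lim Var(X_t) = 2/63

The OU SDE dX = -theta X dt + sigma dB admits the integrating factor exp(theta t): d(exp(theta t) X_t) = sigma exp(theta t) dB_t. Integrating from 0 to t gives X_t = x_0 * exp(-theta t) + sigma * int_0^t exp(-theta (t-s)) dB_s for any initial x_0. The Itô integral has variance (by the Itô isometry) sigma^2 * int_0^t exp(-2 theta (t - s)) ds = sigma^2 * (1 - exp(-2 theta t)) / (2 theta), independent of x_0.
With theta = 7, sigma = 2/3:
  Var(X_t) = (2/3)^2 * (1 - exp(-2*7 t)) / (2 * 7) = 2/63 - 2*exp(-14*t)/63.
As t -> infinity, exp(-2*7 t) -> 0, so the stationary variance is sigma^2 / (2 theta) = 2/63.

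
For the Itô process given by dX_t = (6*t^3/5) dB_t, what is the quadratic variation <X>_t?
<X>_t = 36*t^7/175

For an Itô process dX_t = a(t) dt + b(t) dB_t, the quadratic variation is <X>_t = int_0^t b(s)^2 ds (the drift term does not contribute). Here b(s) = 6*s^3/5, so
  b(s)^2 = 36*s^6/25.
Integrating from 0 to t:
  <X>_t = int_0^t (36*s^6/25) ds = 36*t^7/175.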